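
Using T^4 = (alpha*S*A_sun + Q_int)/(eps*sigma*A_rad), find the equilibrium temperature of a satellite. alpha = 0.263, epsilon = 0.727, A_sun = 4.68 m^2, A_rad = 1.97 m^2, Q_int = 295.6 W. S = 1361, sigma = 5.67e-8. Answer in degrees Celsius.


Numerator = alpha*S*A_sun + Q_int = 0.263*1361*4.68 + 295.6 = 1970.7732 W
Denominator = eps*sigma*A_rad = 0.727*5.67e-8*1.97 = 8.1205173e-08 W/K^4
T^4 = 2.426906e+10 K^4
T = 394.6965 K = 121.5465 C

121.5465 degrees Celsius


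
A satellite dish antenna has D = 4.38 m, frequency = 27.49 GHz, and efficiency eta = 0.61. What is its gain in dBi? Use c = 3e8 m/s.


lambda = c/f = 3e8 / 2.749e+10 = 0.01091306 m
G = eta*(pi*D/lambda)^2 = 0.61*(pi*4.38/0.01091306)^2
G = 969805.7878 (linear)
G = 10*log10(969805.7878) = 59.8668 dBi

59.8668 dBi


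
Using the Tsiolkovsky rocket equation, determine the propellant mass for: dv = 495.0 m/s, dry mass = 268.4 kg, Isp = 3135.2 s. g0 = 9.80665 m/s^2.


ve = Isp * g0 = 3135.2 * 9.80665 = 30745.809080 m/s
mass ratio = exp(dv/ve) = exp(495.0/30745.809080) = 1.01623005
m_prop = m_dry * (mr - 1) = 268.4 * (1.01623005 - 1)
m_prop = 4.3561 kg

4.3561 kg


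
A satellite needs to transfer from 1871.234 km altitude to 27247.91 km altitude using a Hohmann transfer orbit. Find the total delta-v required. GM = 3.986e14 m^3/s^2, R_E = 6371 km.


r1 = 8242.2340 km = 8.242234e+06 m
r2 = 33618.9100 km = 3.361891e+07 m
dv1 = sqrt(mu/r1)*(sqrt(2*r2/(r1+r2)) - 1) = 1859.2964 m/s
dv2 = sqrt(mu/r2)*(1 - sqrt(2*r1/(r1+r2))) = 1282.5446 m/s
total dv = |dv1| + |dv2| = 1859.2964 + 1282.5446 = 3141.8410 m/s = 3.1418 km/s

3.1418 km/s


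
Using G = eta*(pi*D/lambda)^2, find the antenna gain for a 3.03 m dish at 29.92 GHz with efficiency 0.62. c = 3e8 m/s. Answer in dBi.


lambda = c/f = 3e8 / 2.992e+10 = 0.01002674 m
G = eta*(pi*D/lambda)^2 = 0.62*(pi*3.03/0.01002674)^2
G = 558801.2396 (linear)
G = 10*log10(558801.2396) = 57.4726 dBi

57.4726 dBi


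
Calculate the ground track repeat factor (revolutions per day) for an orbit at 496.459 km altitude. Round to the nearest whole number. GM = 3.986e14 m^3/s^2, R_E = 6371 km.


r = 6.867459e+06 m
T = 2*pi*sqrt(r^3/mu) = 5663.7664 s = 94.3961 min
revs/day = 1440 / 94.3961 = 15.2549
Rounded: 15 revolutions per day

15 revolutions per day


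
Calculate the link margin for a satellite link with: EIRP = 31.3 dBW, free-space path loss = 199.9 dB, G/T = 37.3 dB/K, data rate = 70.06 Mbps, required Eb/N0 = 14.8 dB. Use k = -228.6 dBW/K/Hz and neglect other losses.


C/N0 = EIRP - FSPL + G/T - k = 31.3 - 199.9 + 37.3 - (-228.6)
C/N0 = 97.3000 dB-Hz
R_b = 70.06 Mbps = 7.006e+07 bps -> 10*log10(R_b) = 78.4547 dB-Hz
Eb/N0 = C/N0 - 10*log10(R_b) = 97.3000 - 78.4547 = 18.8453 dB
Margin = Eb/N0 - Eb/N0_req = 18.8453 - 14.8 = 4.0453 dB (link closes)

4.0453 dB


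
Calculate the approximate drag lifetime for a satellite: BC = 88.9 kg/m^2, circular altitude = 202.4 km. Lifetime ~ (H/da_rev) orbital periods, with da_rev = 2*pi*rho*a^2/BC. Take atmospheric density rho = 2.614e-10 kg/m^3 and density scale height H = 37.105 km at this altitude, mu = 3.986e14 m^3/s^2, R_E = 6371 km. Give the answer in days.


a = R_E + alt = 6573.4000 km = 6.5734e+06 m
da_rev = 2*pi*rho*a^2/BC = 2*pi*2.614e-10*(6.5734e+06)^2/88.9 = 798.295740 m per revolution
N = H/da_rev = 37105.0000 m / 798.295740 m = 46.4803 revolutions
P = 2*pi*sqrt(a^3/mu) = 5303.9120 s
lifetime = N*P = 46.4803 * 5303.9120 = 246527.2529 s = 2.8533 days

2.8533 days


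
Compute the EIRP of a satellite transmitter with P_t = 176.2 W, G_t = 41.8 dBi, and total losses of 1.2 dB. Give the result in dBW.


Pt = 176.2 W = 22.4601 dBW
EIRP = Pt_dBW + Gt - losses = 22.4601 + 41.8 - 1.2 = 63.0601 dBW

63.0601 dBW


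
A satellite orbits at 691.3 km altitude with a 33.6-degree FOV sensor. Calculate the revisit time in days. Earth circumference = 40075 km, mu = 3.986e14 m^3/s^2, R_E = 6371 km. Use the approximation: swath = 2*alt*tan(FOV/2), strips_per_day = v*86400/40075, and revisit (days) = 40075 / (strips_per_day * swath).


swath = 2*691.3*tan(0.2932153) = 417.4316 km
v = sqrt(mu/r) = 7512.6917 m/s = 7.5127 km/s
strips/day = v*86400/40075 = 7.5127*86400/40075 = 16.1970
coverage/day = strips * swath = 16.1970 * 417.4316 = 6761.1574 km
revisit = 40075 / 6761.1574 = 5.9272 days

5.9272 days


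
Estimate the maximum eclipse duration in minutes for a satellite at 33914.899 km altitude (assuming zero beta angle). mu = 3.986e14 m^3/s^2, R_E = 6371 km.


r = 40285.8990 km
T = 1341.1877 min
Eclipse fraction = arcsin(R_E/r)/pi = arcsin(6371.0000/40285.8990)/pi
= arcsin(0.1581447)/pi = 0.05055124
Eclipse duration = 0.05055124 * 1341.1877 = 67.7987 min

67.7987 minutes


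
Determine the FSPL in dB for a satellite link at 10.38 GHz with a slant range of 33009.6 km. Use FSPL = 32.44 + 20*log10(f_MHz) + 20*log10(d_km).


f = 10.38 GHz = 10380.0000 MHz
d = 33009.6 km
FSPL = 32.44 + 20*log10(10380.0000) + 20*log10(33009.6)
FSPL = 32.44 + 80.3239 + 90.3728
FSPL = 203.1368 dB

203.1368 dB


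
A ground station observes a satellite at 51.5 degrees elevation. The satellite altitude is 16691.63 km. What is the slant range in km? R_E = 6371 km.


h = 16691.63 km, el = 51.5 deg
d = -R_E*sin(el) + sqrt((R_E*sin(el))^2 + 2*R_E*h + h^2)
d = -6371.0000*sin(0.8988446) + sqrt((6371.0000*0.7826082)^2 + 2*6371.0000*16691.63 + 16691.63^2)
d = 17733.0576 km

17733.0576 km


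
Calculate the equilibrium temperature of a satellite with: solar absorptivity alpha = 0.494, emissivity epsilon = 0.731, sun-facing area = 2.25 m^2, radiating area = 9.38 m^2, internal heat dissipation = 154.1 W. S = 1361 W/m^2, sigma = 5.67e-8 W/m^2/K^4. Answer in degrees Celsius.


Numerator = alpha*S*A_sun + Q_int = 0.494*1361*2.25 + 154.1 = 1666.8515 W
Denominator = eps*sigma*A_rad = 0.731*5.67e-8*9.38 = 3.8877943e-07 W/K^4
T^4 = 4.2873964e+09 K^4
T = 255.8871 K = -17.2629 C

-17.2629 degrees Celsius


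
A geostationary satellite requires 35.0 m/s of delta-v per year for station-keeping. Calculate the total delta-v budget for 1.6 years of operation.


dV = rate * years = 35.0 * 1.6
dV = 56.0000 m/s

56.0000 m/s


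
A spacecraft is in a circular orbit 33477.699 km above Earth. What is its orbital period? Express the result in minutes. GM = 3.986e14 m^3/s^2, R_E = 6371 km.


r = 39848.6990 km = 3.9848699e+07 m
T = 2*pi*sqrt(r^3/mu) = 2*pi*sqrt(6.3276499e+22 / 3.986e14)
T = 79164.8588 s = 1319.4143 min

1319.4143 minutes


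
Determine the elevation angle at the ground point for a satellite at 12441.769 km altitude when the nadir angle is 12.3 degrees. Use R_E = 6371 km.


r = R_E + alt = 18812.7690 km
Law of sines in the satellite / Earth-center / ground-point triangle:
  sin(nadir)/R_E = sin(90 + el)/r  =>  cos(el) = (r/R_E)*sin(nadir)
cos(el) = (18812.7690 / 6371.0000) * sin(12.3 deg) = 0.6290522
el = arccos(0.6290522) = 51.0198 deg
(Earth-central angle = 90 - nadir - el = 26.6802 deg)

51.0198 degrees


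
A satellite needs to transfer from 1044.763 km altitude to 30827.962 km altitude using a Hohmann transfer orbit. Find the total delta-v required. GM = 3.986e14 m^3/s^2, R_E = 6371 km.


r1 = 7415.7630 km = 7.415763e+06 m
r2 = 37198.9620 km = 3.7198962e+07 m
dv1 = sqrt(mu/r1)*(sqrt(2*r2/(r1+r2)) - 1) = 2135.9640 m/s
dv2 = sqrt(mu/r2)*(1 - sqrt(2*r1/(r1+r2))) = 1386.0614 m/s
total dv = |dv1| + |dv2| = 2135.9640 + 1386.0614 = 3522.0253 m/s = 3.5220 km/s

3.5220 km/s


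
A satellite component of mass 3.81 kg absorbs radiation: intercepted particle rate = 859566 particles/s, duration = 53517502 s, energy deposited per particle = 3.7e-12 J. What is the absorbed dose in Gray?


Total energy deposited = rate * time * E_per
  = 859566 * 53517502 * 3.7e-12 = 170.2068 J
Dose = E_total / mass = 170.2068 / 3.81
Dose = 44.6737 Gy

44.6737 Gy


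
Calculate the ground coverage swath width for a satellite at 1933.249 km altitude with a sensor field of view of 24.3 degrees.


FOV = 24.3 deg = 0.424115 rad
swath = 2 * alt * tan(FOV/2) = 2 * 1933.249 * tan(0.2120575)
swath = 2 * 1933.249 * 0.2152944
swath = 832.4352 km

832.4352 km


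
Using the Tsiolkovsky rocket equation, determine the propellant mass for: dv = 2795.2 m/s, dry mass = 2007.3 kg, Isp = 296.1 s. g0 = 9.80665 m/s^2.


ve = Isp * g0 = 296.1 * 9.80665 = 2903.749065 m/s
mass ratio = exp(dv/ve) = exp(2795.2/2903.749065) = 2.61854185
m_prop = m_dry * (mr - 1) = 2007.3 * (2.61854185 - 1)
m_prop = 3248.8990 kg

3248.8990 kg


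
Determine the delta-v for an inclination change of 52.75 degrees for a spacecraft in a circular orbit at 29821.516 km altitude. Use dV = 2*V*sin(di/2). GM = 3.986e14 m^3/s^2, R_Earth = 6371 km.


r = 36192.5160 km = 3.6192516e+07 m
V = sqrt(mu/r) = 3318.6332 m/s
di = 52.75 deg = 0.9206612 rad
dV = 2*V*sin(di/2) = 2*3318.6332*sin(0.4603306)
dV = 2948.5679 m/s = 2.9486 km/s

2.9486 km/s


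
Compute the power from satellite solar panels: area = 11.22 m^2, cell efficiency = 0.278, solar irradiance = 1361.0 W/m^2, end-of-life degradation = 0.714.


P = area * eta * S * degradation
P = 11.22 * 0.278 * 1361.0 * 0.714
P = 3031.0562 W

3031.0562 W


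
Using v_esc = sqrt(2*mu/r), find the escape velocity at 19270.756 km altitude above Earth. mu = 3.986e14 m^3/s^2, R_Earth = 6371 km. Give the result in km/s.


r = 6371.0 + 19270.756 = 25641.7560 km = 2.5641756e+07 m
v_esc = sqrt(2*mu/r) = sqrt(2*3.986e14 / 2.5641756e+07)
v_esc = 5575.8331 m/s = 5.5758 km/s

5.5758 km/s


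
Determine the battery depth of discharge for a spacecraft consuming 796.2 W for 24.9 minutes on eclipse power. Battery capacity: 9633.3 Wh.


E_used = P * t / 60 = 796.2 * 24.9 / 60 = 330.4230 Wh
DOD = E_used / E_total * 100 = 330.4230 / 9633.3 * 100
DOD = 3.4300 %

3.4300 %


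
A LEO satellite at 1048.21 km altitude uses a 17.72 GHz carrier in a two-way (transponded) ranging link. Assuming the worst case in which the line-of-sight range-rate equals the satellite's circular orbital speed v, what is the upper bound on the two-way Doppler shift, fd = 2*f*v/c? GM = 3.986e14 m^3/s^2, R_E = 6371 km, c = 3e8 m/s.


r = 7.41921e+06 m
v = sqrt(mu/r) = 7329.7610 m/s (worst-case radial velocity)
f = 17.72 GHz = 1.772e+10 Hz
fd = 2*f*v/c = 2*1.772e+10*7329.7610/3.0e+08
fd = 865889.1021 Hz

865889.1021 Hz


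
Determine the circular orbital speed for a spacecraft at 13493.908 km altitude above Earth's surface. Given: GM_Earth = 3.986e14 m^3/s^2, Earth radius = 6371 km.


r = R_E + alt = 6371.0 + 13493.908 = 19864.9080 km = 1.9864908e+07 m
v = sqrt(mu/r) = sqrt(3.986e14 / 1.9864908e+07) = 4479.4570 m/s = 4.4795 km/s

4.4795 km/s


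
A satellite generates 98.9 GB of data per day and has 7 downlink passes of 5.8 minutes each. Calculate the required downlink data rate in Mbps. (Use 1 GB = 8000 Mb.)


total contact time = 7 * 5.8 * 60 = 2436.0000 s
data = 98.9 GB = 791200.0000 Mb
rate = 791200.0000 / 2436.0000 = 324.7947 Mbps

324.7947 Mbps


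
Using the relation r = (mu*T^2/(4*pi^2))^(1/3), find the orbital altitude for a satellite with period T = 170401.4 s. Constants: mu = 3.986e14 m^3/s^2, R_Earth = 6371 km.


T = 170401.4 s
r = (mu*T^2/(4*pi^2))^(1/3) = (3.986e14 * 170401.4^2 / (4*pi^2))^(1/3)
r = 6.6431587e+07 m = 66431.5866 km
alt = r - R_E = 66431.5866 - 6371 = 60060.5866 km

60060.5866 km


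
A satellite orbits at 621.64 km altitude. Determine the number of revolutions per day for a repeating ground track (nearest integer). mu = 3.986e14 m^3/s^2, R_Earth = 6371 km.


r = 6.99264e+06 m
T = 2*pi*sqrt(r^3/mu) = 5819.3299 s = 96.9888 min
revs/day = 1440 / 96.9888 = 14.8471
Rounded: 15 revolutions per day

15 revolutions per day


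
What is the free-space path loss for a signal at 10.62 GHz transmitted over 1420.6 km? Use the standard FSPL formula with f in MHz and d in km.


f = 10.62 GHz = 10620.0000 MHz
d = 1420.6 km
FSPL = 32.44 + 20*log10(10620.0000) + 20*log10(1420.6)
FSPL = 32.44 + 80.5225 + 63.0494
FSPL = 176.0119 dB

176.0119 dB


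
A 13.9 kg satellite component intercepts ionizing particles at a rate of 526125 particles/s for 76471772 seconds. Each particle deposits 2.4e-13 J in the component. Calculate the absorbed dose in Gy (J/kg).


Total energy deposited = rate * time * E_per
  = 526125 * 76471772 * 2.4e-13 = 9.6561 J
Dose = E_total / mass = 9.6561 / 13.9
Dose = 0.6946828 Gy

0.6947 Gy


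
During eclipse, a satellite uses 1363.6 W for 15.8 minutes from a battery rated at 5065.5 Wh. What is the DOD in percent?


E_used = P * t / 60 = 1363.6 * 15.8 / 60 = 359.0813 Wh
DOD = E_used / E_total * 100 = 359.0813 / 5065.5 * 100
DOD = 7.0888 %

7.0888 %


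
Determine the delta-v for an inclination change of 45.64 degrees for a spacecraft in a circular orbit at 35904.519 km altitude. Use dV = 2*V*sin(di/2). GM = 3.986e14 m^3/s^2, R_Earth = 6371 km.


r = 42275.5190 km = 4.2275519e+07 m
V = sqrt(mu/r) = 3070.6066 m/s
di = 45.64 deg = 0.7965683 rad
dV = 2*V*sin(di/2) = 2*3070.6066*sin(0.3982841)
dV = 2381.7918 m/s = 2.3818 km/s

2.3818 km/s


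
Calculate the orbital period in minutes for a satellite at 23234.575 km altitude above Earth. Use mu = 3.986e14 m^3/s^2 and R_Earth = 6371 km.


r = 29605.5750 km = 2.9605575e+07 m
T = 2*pi*sqrt(r^3/mu) = 2*pi*sqrt(2.5948993e+22 / 3.986e14)
T = 50695.7406 s = 844.9290 min

844.9290 minutes


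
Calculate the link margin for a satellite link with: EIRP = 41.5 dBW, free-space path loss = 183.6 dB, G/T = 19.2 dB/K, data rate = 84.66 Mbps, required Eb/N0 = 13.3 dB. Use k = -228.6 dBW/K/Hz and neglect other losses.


C/N0 = EIRP - FSPL + G/T - k = 41.5 - 183.6 + 19.2 - (-228.6)
C/N0 = 105.7000 dB-Hz
R_b = 84.66 Mbps = 8.466e+07 bps -> 10*log10(R_b) = 79.2768 dB-Hz
Eb/N0 = C/N0 - 10*log10(R_b) = 105.7000 - 79.2768 = 26.4232 dB
Margin = Eb/N0 - Eb/N0_req = 26.4232 - 13.3 = 13.1232 dB (link closes)

13.1232 dB


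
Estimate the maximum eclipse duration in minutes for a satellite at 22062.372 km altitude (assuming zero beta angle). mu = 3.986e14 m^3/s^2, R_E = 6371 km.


r = 28433.3720 km
T = 795.2479 min
Eclipse fraction = arcsin(R_E/r)/pi = arcsin(6371.0000/28433.3720)/pi
= arcsin(0.2240677)/pi = 0.07193367
Eclipse duration = 0.07193367 * 795.2479 = 57.2051 min

57.2051 minutes


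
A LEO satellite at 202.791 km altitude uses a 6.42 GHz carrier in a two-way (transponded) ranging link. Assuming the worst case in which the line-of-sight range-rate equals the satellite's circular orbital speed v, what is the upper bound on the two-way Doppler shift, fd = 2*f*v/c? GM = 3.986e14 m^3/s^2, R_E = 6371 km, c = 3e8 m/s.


r = 6.573791e+06 m
v = sqrt(mu/r) = 7786.8301 m/s (worst-case radial velocity)
f = 6.42 GHz = 6.42e+09 Hz
fd = 2*f*v/c = 2*6.42e+09*7786.8301/3.0e+08
fd = 333276.3298 Hz

333276.3298 Hz


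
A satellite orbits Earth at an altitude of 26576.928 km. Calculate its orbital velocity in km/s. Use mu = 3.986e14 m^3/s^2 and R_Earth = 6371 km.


r = R_E + alt = 6371.0 + 26576.928 = 32947.9280 km = 3.2947928e+07 m
v = sqrt(mu/r) = sqrt(3.986e14 / 3.2947928e+07) = 3478.2003 m/s = 3.4782 km/s

3.4782 km/s


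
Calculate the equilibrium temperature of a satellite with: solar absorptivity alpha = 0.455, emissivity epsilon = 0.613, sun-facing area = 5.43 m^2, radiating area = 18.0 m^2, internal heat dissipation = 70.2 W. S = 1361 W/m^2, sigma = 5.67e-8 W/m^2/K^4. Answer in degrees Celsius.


Numerator = alpha*S*A_sun + Q_int = 0.455*1361*5.43 + 70.2 = 3432.7546 W
Denominator = eps*sigma*A_rad = 0.613*5.67e-8*18.0 = 6.256278e-07 W/K^4
T^4 = 5.486896e+09 K^4
T = 272.1646 K = -0.9853719 C

-0.9854 degrees Celsius


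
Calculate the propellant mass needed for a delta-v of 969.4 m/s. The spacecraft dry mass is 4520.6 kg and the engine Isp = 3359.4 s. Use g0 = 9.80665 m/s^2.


ve = Isp * g0 = 3359.4 * 9.80665 = 32944.460010 m/s
mass ratio = exp(dv/ve) = exp(969.4/32944.460010) = 1.02986248
m_prop = m_dry * (mr - 1) = 4520.6 * (1.02986248 - 1)
m_prop = 134.9963 kg

134.9963 kg


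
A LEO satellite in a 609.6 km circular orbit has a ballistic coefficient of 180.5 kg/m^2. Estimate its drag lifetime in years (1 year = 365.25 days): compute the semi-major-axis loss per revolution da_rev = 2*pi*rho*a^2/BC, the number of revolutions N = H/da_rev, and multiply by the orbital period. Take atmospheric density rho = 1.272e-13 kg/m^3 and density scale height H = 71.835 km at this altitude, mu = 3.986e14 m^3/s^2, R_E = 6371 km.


a = R_E + alt = 6980.6000 km = 6.9806e+06 m
da_rev = 2*pi*rho*a^2/BC = 2*pi*1.272e-13*(6.9806e+06)^2/180.5 = 0.215762159 m per revolution
N = H/da_rev = 71835.0000 m / 0.215762159 m = 332936.0455 revolutions
P = 2*pi*sqrt(a^3/mu) = 5804.3067 s
lifetime = N*P = 332936.0455 * 5804.3067 = 1.9324629e+09 s = 22366.4689 days
years = 22366.4689 / 365.25 = 61.2361 years

61.2361 years


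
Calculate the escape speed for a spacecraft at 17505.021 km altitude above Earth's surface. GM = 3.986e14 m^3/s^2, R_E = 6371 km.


r = 6371.0 + 17505.021 = 23876.0210 km = 2.3876021e+07 m
v_esc = sqrt(2*mu/r) = sqrt(2*3.986e14 / 2.3876021e+07)
v_esc = 5778.3344 m/s = 5.7783 km/s

5.7783 km/s


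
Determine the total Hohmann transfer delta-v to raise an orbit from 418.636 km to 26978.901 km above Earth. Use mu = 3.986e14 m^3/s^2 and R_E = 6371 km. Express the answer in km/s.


r1 = 6789.6360 km = 6.789636e+06 m
r2 = 33349.9010 km = 3.3349901e+07 m
dv1 = sqrt(mu/r1)*(sqrt(2*r2/(r1+r2)) - 1) = 2214.8616 m/s
dv2 = sqrt(mu/r2)*(1 - sqrt(2*r1/(r1+r2))) = 1446.3540 m/s
total dv = |dv1| + |dv2| = 2214.8616 + 1446.3540 = 3661.2156 m/s = 3.6612 km/s

3.6612 km/s


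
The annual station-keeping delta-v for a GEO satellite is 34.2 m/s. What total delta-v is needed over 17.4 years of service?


dV = rate * years = 34.2 * 17.4
dV = 595.0800 m/s

595.0800 m/s


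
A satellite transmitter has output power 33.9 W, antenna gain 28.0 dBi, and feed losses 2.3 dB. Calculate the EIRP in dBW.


Pt = 33.9 W = 15.3020 dBW
EIRP = Pt_dBW + Gt - losses = 15.3020 + 28.0 - 2.3 = 41.0020 dBW

41.0020 dBW


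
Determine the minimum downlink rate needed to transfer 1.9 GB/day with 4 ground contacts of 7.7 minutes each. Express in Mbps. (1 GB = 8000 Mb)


total contact time = 4 * 7.7 * 60 = 1848.0000 s
data = 1.9 GB = 15200.0000 Mb
rate = 15200.0000 / 1848.0000 = 8.2251 Mbps

8.2251 Mbps


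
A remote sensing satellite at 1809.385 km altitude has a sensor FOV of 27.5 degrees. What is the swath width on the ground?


FOV = 27.5 deg = 0.4799655 rad
swath = 2 * alt * tan(FOV/2) = 2 * 1809.385 * tan(0.2399828)
swath = 2 * 1809.385 * 0.2446984
swath = 885.5074 km

885.5074 km


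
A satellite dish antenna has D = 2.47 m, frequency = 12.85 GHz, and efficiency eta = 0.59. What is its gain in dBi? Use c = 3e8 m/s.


lambda = c/f = 3e8 / 1.285e+10 = 0.0233463 m
G = eta*(pi*D/lambda)^2 = 0.59*(pi*2.47/0.0233463)^2
G = 65179.2576 (linear)
G = 10*log10(65179.2576) = 48.1411 dBi

48.1411 dBi


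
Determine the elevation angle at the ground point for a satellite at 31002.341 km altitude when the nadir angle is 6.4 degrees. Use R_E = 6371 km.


r = R_E + alt = 37373.3410 km
Law of sines in the satellite / Earth-center / ground-point triangle:
  sin(nadir)/R_E = sin(90 + el)/r  =>  cos(el) = (r/R_E)*sin(nadir)
cos(el) = (37373.3410 / 6371.0000) * sin(6.4 deg) = 0.6538952
el = arccos(0.6538952) = 49.1641 deg
(Earth-central angle = 90 - nadir - el = 34.4359 deg)

49.1641 degrees


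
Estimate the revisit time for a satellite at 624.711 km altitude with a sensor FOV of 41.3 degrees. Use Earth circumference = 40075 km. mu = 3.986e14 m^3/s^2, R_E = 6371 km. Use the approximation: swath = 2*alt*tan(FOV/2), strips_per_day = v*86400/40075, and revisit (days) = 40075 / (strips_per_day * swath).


swath = 2*624.711*tan(0.3604105) = 470.8716 km
v = sqrt(mu/r) = 7548.3620 m/s = 7.5484 km/s
strips/day = v*86400/40075 = 7.5484*86400/40075 = 16.2739
coverage/day = strips * swath = 16.2739 * 470.8716 = 7662.9406 km
revisit = 40075 / 7662.9406 = 5.2297 days

5.2297 days


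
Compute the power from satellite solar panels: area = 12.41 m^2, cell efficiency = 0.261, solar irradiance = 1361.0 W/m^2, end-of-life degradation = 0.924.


P = area * eta * S * degradation
P = 12.41 * 0.261 * 1361.0 * 0.924
P = 4073.2624 W

4073.2624 W


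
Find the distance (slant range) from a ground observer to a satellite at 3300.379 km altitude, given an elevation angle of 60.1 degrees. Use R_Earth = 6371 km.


h = 3300.379 km, el = 60.1 deg
d = -R_E*sin(el) + sqrt((R_E*sin(el))^2 + 2*R_E*h + h^2)
d = -6371.0000*sin(1.0489) + sqrt((6371.0000*0.8668967)^2 + 2*6371.0000*3300.379 + 3300.379^2)
d = 3612.0679 km

3612.0679 km


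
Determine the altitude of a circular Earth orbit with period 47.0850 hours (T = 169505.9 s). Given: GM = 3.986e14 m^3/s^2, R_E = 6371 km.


T = 169505.9 s
r = (mu*T^2/(4*pi^2))^(1/3) = (3.986e14 * 169505.9^2 / (4*pi^2))^(1/3)
r = 6.619864e+07 m = 66198.6397 km
alt = r - R_E = 66198.6397 - 6371 = 59827.6397 km

59827.6397 km


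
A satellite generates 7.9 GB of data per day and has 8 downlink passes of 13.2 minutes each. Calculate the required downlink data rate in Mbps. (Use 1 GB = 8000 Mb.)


total contact time = 8 * 13.2 * 60 = 6336.0000 s
data = 7.9 GB = 63200.0000 Mb
rate = 63200.0000 / 6336.0000 = 9.9747 Mbps

9.9747 Mbps


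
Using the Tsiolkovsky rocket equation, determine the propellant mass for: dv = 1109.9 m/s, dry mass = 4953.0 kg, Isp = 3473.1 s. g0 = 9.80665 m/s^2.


ve = Isp * g0 = 3473.1 * 9.80665 = 34059.476115 m/s
mass ratio = exp(dv/ve) = exp(1109.9/34059.476115) = 1.03312389
m_prop = m_dry * (mr - 1) = 4953.0 * (1.03312389 - 1)
m_prop = 164.0626 kg

164.0626 kg


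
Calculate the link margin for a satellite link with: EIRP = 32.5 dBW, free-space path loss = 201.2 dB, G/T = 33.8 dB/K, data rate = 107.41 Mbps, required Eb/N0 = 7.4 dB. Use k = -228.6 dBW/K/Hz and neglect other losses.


C/N0 = EIRP - FSPL + G/T - k = 32.5 - 201.2 + 33.8 - (-228.6)
C/N0 = 93.7000 dB-Hz
R_b = 107.41 Mbps = 1.0741e+08 bps -> 10*log10(R_b) = 80.3104 dB-Hz
Eb/N0 = C/N0 - 10*log10(R_b) = 93.7000 - 80.3104 = 13.3896 dB
Margin = Eb/N0 - Eb/N0_req = 13.3896 - 7.4 = 5.9896 dB (link closes)

5.9896 dB


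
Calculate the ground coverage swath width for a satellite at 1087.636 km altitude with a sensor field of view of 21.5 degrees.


FOV = 21.5 deg = 0.3752458 rad
swath = 2 * alt * tan(FOV/2) = 2 * 1087.636 * tan(0.1876229)
swath = 2 * 1087.636 * 0.1898559
swath = 412.9883 km

412.9883 km


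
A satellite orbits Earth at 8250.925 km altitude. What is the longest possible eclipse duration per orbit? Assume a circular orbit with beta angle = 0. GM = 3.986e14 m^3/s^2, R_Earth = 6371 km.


r = 14621.9250 km
T = 293.2694 min
Eclipse fraction = arcsin(R_E/r)/pi = arcsin(6371.0000/14621.9250)/pi
= arcsin(0.4357155)/pi = 0.1435046
Eclipse duration = 0.1435046 * 293.2694 = 42.0855 min

42.0855 minutes


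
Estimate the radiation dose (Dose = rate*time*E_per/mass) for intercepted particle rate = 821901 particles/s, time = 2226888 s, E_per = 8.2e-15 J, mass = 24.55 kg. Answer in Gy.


Total energy deposited = rate * time * E_per
  = 821901 * 2226888 * 8.2e-15 = 0.01500831 J
Dose = E_total / mass = 0.01500831 / 24.55
Dose = 6.1133638e-04 Gy

6.1134e-04 Gy


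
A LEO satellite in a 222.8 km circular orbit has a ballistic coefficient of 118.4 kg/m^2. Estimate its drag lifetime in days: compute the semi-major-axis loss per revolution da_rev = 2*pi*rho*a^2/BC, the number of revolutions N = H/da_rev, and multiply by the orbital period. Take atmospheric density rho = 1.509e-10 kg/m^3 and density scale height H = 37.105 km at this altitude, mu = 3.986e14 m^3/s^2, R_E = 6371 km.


a = R_E + alt = 6593.8000 km = 6.5938e+06 m
da_rev = 2*pi*rho*a^2/BC = 2*pi*1.509e-10*(6.5938e+06)^2/118.4 = 348.168075 m per revolution
N = H/da_rev = 37105.0000 m / 348.168075 m = 106.5721 revolutions
P = 2*pi*sqrt(a^3/mu) = 5328.6215 s
lifetime = N*P = 106.5721 * 5328.6215 = 567882.3440 s = 6.5727 days

6.5727 days


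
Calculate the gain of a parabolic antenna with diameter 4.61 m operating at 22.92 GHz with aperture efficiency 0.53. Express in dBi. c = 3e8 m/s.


lambda = c/f = 3e8 / 2.292e+10 = 0.01308901 m
G = eta*(pi*D/lambda)^2 = 0.53*(pi*4.61/0.01308901)^2
G = 648879.6930 (linear)
G = 10*log10(648879.6930) = 58.1216 dBi

58.1216 dBi


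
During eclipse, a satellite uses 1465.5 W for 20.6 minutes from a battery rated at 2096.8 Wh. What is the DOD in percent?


E_used = P * t / 60 = 1465.5 * 20.6 / 60 = 503.1550 Wh
DOD = E_used / E_total * 100 = 503.1550 / 2096.8 * 100
DOD = 23.9963 %

23.9963 %


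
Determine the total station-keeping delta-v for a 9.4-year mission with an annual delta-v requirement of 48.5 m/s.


dV = rate * years = 48.5 * 9.4
dV = 455.9000 m/s

455.9000 m/s


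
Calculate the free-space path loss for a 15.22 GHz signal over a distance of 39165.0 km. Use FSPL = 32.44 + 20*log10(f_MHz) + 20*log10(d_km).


f = 15.22 GHz = 15220.0000 MHz
d = 39165.0 km
FSPL = 32.44 + 20*log10(15220.0000) + 20*log10(39165.0)
FSPL = 32.44 + 83.6483 + 91.8580
FSPL = 207.9463 dB

207.9463 dB


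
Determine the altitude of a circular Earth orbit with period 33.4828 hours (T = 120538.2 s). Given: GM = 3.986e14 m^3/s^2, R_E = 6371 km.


T = 120538.2 s
r = (mu*T^2/(4*pi^2))^(1/3) = (3.986e14 * 120538.2^2 / (4*pi^2))^(1/3)
r = 5.2740267e+07 m = 52740.2666 km
alt = r - R_E = 52740.2666 - 6371 = 46369.2666 km

46369.2666 km


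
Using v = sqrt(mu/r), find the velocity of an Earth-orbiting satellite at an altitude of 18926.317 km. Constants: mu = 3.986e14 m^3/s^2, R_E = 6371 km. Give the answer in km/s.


r = R_E + alt = 6371.0 + 18926.317 = 25297.3170 km = 2.5297317e+07 m
v = sqrt(mu/r) = sqrt(3.986e14 / 2.5297317e+07) = 3969.4599 m/s = 3.9695 km/s

3.9695 km/s


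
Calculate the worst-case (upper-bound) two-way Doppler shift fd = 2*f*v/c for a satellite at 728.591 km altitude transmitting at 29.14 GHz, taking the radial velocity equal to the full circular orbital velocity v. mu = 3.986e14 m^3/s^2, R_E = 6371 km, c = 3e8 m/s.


r = 7.099591e+06 m
v = sqrt(mu/r) = 7492.9353 m/s (worst-case radial velocity)
f = 29.14 GHz = 2.914e+10 Hz
fd = 2*f*v/c = 2*2.914e+10*7492.9353/3.0e+08
fd = 1.4556276e+06 Hz

1.4556e+06 Hz


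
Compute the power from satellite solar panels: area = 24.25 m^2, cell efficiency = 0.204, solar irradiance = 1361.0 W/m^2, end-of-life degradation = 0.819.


P = area * eta * S * degradation
P = 24.25 * 0.204 * 1361.0 * 0.819
P = 5514.2181 W

5514.2181 W


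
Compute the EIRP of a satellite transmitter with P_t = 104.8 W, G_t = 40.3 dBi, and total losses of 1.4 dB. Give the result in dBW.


Pt = 104.8 W = 20.2036 dBW
EIRP = Pt_dBW + Gt - losses = 20.2036 + 40.3 - 1.4 = 59.1036 dBW

59.1036 dBW


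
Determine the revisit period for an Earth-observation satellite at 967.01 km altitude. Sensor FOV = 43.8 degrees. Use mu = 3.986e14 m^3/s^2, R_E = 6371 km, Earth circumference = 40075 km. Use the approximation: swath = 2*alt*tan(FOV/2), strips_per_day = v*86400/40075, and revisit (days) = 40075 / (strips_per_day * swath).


swath = 2*967.01*tan(0.3822271) = 777.4711 km
v = sqrt(mu/r) = 7370.2038 m/s = 7.3702 km/s
strips/day = v*86400/40075 = 7.3702*86400/40075 = 15.8898
coverage/day = strips * swath = 15.8898 * 777.4711 = 12353.8959 km
revisit = 40075 / 12353.8959 = 3.2439 days

3.2439 days


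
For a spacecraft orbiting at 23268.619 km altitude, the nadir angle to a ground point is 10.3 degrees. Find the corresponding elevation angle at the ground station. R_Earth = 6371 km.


r = R_E + alt = 29639.6190 km
Law of sines in the satellite / Earth-center / ground-point triangle:
  sin(nadir)/R_E = sin(90 + el)/r  =>  cos(el) = (r/R_E)*sin(nadir)
cos(el) = (29639.6190 / 6371.0000) * sin(10.3 deg) = 0.8318364
el = arccos(0.8318364) = 33.7122 deg
(Earth-central angle = 90 - nadir - el = 45.9878 deg)

33.7122 degrees


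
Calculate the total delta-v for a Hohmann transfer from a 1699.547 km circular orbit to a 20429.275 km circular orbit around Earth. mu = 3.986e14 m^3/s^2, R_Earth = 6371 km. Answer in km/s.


r1 = 8070.5470 km = 8.070547e+06 m
r2 = 26800.2750 km = 2.6800275e+07 m
dv1 = sqrt(mu/r1)*(sqrt(2*r2/(r1+r2)) - 1) = 1685.2959 m/s
dv2 = sqrt(mu/r2)*(1 - sqrt(2*r1/(r1+r2))) = 1232.7282 m/s
total dv = |dv1| + |dv2| = 1685.2959 + 1232.7282 = 2918.0241 m/s = 2.9180 km/s

2.9180 km/s


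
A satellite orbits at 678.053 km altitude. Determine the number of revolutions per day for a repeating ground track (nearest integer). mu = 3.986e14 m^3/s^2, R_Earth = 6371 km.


r = 7.049053e+06 m
T = 2*pi*sqrt(r^3/mu) = 5889.8927 s = 98.1649 min
revs/day = 1440 / 98.1649 = 14.6692
Rounded: 15 revolutions per day

15 revolutions per day


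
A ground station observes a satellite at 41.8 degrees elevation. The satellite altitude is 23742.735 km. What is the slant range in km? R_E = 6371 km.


h = 23742.735 km, el = 41.8 deg
d = -R_E*sin(el) + sqrt((R_E*sin(el))^2 + 2*R_E*h + h^2)
d = -6371.0000*sin(0.7295476) + sqrt((6371.0000*0.6665325)^2 + 2*6371.0000*23742.735 + 23742.735^2)
d = 25490.3670 km

25490.3670 km


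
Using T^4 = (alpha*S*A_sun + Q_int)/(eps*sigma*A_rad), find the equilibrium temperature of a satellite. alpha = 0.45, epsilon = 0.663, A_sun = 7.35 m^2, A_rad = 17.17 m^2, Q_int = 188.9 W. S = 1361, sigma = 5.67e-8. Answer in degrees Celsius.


Numerator = alpha*S*A_sun + Q_int = 0.45*1361*7.35 + 188.9 = 4690.4075 W
Denominator = eps*sigma*A_rad = 0.663*5.67e-8*17.17 = 6.4545636e-07 W/K^4
T^4 = 7.2668081e+09 K^4
T = 291.9684 K = 18.8184 C

18.8184 degrees Celsius


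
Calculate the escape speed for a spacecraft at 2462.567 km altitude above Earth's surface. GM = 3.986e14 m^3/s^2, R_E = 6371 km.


r = 6371.0 + 2462.567 = 8833.5670 km = 8.833567e+06 m
v_esc = sqrt(2*mu/r) = sqrt(2*3.986e14 / 8.833567e+06)
v_esc = 9499.8247 m/s = 9.4998 km/s

9.4998 km/s


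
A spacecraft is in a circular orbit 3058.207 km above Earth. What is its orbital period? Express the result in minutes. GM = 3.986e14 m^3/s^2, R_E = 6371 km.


r = 9429.2070 km = 9.429207e+06 m
T = 2*pi*sqrt(r^3/mu) = 2*pi*sqrt(8.3835027e+20 / 3.986e14)
T = 9112.2154 s = 151.8703 min

151.8703 minutes


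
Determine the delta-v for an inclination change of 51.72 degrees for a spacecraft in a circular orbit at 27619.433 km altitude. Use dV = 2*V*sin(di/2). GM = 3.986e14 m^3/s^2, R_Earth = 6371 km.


r = 33990.4330 km = 3.3990433e+07 m
V = sqrt(mu/r) = 3424.4458 m/s
di = 51.72 deg = 0.9026843 rad
dV = 2*V*sin(di/2) = 2*3424.4458*sin(0.4513421)
dV = 2987.3062 m/s = 2.9873 km/s

2.9873 km/s


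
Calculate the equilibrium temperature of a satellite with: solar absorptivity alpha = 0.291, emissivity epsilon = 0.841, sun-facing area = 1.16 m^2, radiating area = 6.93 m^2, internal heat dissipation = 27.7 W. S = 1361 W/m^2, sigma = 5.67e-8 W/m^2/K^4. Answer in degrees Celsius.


Numerator = alpha*S*A_sun + Q_int = 0.291*1361*1.16 + 27.7 = 487.1192 W
Denominator = eps*sigma*A_rad = 0.841*5.67e-8*6.93 = 3.3045497e-07 W/K^4
T^4 = 1.4740863e+09 K^4
T = 195.9434 K = -77.2066 C

-77.2066 degrees Celsius


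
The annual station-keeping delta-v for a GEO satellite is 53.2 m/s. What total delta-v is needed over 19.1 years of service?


dV = rate * years = 53.2 * 19.1
dV = 1016.1200 m/s

1016.1200 m/s


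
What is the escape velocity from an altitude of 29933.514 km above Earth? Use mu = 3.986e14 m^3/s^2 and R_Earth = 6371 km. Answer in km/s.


r = 6371.0 + 29933.514 = 36304.5140 km = 3.6304514e+07 m
v_esc = sqrt(2*mu/r) = sqrt(2*3.986e14 / 3.6304514e+07)
v_esc = 4686.0113 m/s = 4.6860 km/s

4.6860 km/s


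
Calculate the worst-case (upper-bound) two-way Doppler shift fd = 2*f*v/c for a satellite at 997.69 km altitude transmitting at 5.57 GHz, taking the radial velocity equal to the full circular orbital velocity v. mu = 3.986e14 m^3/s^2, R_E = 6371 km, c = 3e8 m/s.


r = 7.36869e+06 m
v = sqrt(mu/r) = 7354.8447 m/s (worst-case radial velocity)
f = 5.57 GHz = 5.57e+09 Hz
fd = 2*f*v/c = 2*5.57e+09*7354.8447/3.0e+08
fd = 273109.8981 Hz

273109.8981 Hz


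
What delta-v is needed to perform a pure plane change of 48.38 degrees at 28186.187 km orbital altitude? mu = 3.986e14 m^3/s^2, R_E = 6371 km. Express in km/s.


r = 34557.1870 km = 3.4557187e+07 m
V = sqrt(mu/r) = 3396.2485 m/s
di = 48.38 deg = 0.8443903 rad
dV = 2*V*sin(di/2) = 2*3396.2485*sin(0.4221951)
dV = 2783.3196 m/s = 2.7833 km/s

2.7833 km/s


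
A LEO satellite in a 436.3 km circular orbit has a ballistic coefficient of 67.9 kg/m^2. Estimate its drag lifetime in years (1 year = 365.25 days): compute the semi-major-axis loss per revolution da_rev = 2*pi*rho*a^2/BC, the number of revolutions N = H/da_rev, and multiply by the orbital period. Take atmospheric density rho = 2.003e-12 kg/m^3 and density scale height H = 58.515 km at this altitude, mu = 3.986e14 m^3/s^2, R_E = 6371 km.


a = R_E + alt = 6807.3000 km = 6.8073e+06 m
da_rev = 2*pi*rho*a^2/BC = 2*pi*2.003e-12*(6.8073e+06)^2/67.9 = 8.588965 m per revolution
N = H/da_rev = 58515.0000 m / 8.588965 m = 6812.8117 revolutions
P = 2*pi*sqrt(a^3/mu) = 5589.5077 s
lifetime = N*P = 6812.8117 * 5589.5077 = 3.8080263e+07 s = 440.7438 days
years = 440.7438 / 365.25 = 1.2067 years

1.2067 years


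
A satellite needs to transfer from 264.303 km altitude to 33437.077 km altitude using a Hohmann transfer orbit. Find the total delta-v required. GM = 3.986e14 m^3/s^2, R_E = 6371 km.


r1 = 6635.3030 km = 6.635303e+06 m
r2 = 39808.0770 km = 3.9808077e+07 m
dv1 = sqrt(mu/r1)*(sqrt(2*r2/(r1+r2)) - 1) = 2397.2656 m/s
dv2 = sqrt(mu/r2)*(1 - sqrt(2*r1/(r1+r2))) = 1472.8607 m/s
total dv = |dv1| + |dv2| = 2397.2656 + 1472.8607 = 3870.1263 m/s = 3.8701 km/s

3.8701 km/s


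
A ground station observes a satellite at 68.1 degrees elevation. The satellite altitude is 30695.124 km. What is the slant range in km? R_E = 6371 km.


h = 30695.124 km, el = 68.1 deg
d = -R_E*sin(el) + sqrt((R_E*sin(el))^2 + 2*R_E*h + h^2)
d = -6371.0000*sin(1.1886) + sqrt((6371.0000*0.9278363)^2 + 2*6371.0000*30695.124 + 30695.124^2)
d = 31078.6285 km

31078.6285 km


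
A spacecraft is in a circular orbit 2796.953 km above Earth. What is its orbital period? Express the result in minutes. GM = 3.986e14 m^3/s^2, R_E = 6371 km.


r = 9167.9530 km = 9.167953e+06 m
T = 2*pi*sqrt(r^3/mu) = 2*pi*sqrt(7.7057894e+20 / 3.986e14)
T = 8736.1441 s = 145.6024 min

145.6024 minutes


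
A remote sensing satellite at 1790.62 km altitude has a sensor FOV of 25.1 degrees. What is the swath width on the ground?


FOV = 25.1 deg = 0.4380776 rad
swath = 2 * alt * tan(FOV/2) = 2 * 1790.62 * tan(0.2190388)
swath = 2 * 1790.62 * 0.2226104
swath = 797.2213 km

797.2213 km


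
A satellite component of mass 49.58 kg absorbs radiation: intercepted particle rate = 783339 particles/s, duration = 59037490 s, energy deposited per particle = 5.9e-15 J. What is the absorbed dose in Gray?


Total energy deposited = rate * time * E_per
  = 783339 * 59037490 * 5.9e-15 = 0.2728536 J
Dose = E_total / mass = 0.2728536 / 49.58
Dose = 0.005503299 Gy

0.0055 Gy


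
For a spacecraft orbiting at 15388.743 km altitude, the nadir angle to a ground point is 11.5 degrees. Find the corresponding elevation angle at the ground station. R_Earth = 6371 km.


r = R_E + alt = 21759.7430 km
Law of sines in the satellite / Earth-center / ground-point triangle:
  sin(nadir)/R_E = sin(90 + el)/r  =>  cos(el) = (r/R_E)*sin(nadir)
cos(el) = (21759.7430 / 6371.0000) * sin(11.5 deg) = 0.6809284
el = arccos(0.6809284) = 47.0838 deg
(Earth-central angle = 90 - nadir - el = 31.4162 deg)

47.0838 degrees


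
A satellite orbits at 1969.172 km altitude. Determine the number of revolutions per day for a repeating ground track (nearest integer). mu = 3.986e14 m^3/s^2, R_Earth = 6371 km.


r = 8.340172e+06 m
T = 2*pi*sqrt(r^3/mu) = 7580.0790 s = 126.3347 min
revs/day = 1440 / 126.3347 = 11.3983
Rounded: 11 revolutions per day

11 revolutions per day


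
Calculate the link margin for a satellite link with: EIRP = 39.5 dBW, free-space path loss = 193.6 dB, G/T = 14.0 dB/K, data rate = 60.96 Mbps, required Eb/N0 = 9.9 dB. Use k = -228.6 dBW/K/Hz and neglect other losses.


C/N0 = EIRP - FSPL + G/T - k = 39.5 - 193.6 + 14.0 - (-228.6)
C/N0 = 88.5000 dB-Hz
R_b = 60.96 Mbps = 6.096e+07 bps -> 10*log10(R_b) = 77.8504 dB-Hz
Eb/N0 = C/N0 - 10*log10(R_b) = 88.5000 - 77.8504 = 10.6496 dB
Margin = Eb/N0 - Eb/N0_req = 10.6496 - 9.9 = 0.7495504 dB (link closes)

0.7496 dB


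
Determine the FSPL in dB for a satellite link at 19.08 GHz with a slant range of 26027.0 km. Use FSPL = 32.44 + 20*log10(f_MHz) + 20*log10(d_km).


f = 19.08 GHz = 19080.0000 MHz
d = 26027.0 km
FSPL = 32.44 + 20*log10(19080.0000) + 20*log10(26027.0)
FSPL = 32.44 + 85.6116 + 88.3085
FSPL = 206.3600 dB

206.3600 dB


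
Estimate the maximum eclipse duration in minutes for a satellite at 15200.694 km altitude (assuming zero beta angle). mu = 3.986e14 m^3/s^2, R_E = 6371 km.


r = 21571.6940 km
T = 525.5165 min
Eclipse fraction = arcsin(R_E/r)/pi = arcsin(6371.0000/21571.6940)/pi
= arcsin(0.2953407)/pi = 0.09543317
Eclipse duration = 0.09543317 * 525.5165 = 50.1517 min

50.1517 minutes


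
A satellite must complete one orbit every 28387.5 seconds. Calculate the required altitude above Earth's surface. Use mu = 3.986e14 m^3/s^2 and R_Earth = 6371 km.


T = 28387.5 s
r = (mu*T^2/(4*pi^2))^(1/3) = (3.986e14 * 28387.5^2 / (4*pi^2))^(1/3)
r = 2.011302e+07 m = 20113.0199 km
alt = r - R_E = 20113.0199 - 6371 = 13742.0199 km

13742.0199 km


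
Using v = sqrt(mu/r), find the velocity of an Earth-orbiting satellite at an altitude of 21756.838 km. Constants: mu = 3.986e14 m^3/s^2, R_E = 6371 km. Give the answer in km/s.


r = R_E + alt = 6371.0 + 21756.838 = 28127.8380 km = 2.8127838e+07 m
v = sqrt(mu/r) = sqrt(3.986e14 / 2.8127838e+07) = 3764.4408 m/s = 3.7644 km/s

3.7644 km/s


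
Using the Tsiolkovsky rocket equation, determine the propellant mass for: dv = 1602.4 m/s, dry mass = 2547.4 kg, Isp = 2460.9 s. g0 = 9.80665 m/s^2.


ve = Isp * g0 = 2460.9 * 9.80665 = 24133.184985 m/s
mass ratio = exp(dv/ve) = exp(1602.4/24133.184985) = 1.06865217
m_prop = m_dry * (mr - 1) = 2547.4 * (1.06865217 - 1)
m_prop = 174.8845 kg

174.8845 kg


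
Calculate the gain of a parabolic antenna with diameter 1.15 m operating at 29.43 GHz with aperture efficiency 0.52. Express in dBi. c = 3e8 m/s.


lambda = c/f = 3e8 / 2.943e+10 = 0.01019368 m
G = eta*(pi*D/lambda)^2 = 0.52*(pi*1.15/0.01019368)^2
G = 65318.5875 (linear)
G = 10*log10(65318.5875) = 48.1504 dBi

48.1504 dBi


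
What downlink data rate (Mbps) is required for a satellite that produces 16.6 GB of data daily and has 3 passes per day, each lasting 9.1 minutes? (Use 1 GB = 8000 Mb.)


total contact time = 3 * 9.1 * 60 = 1638.0000 s
data = 16.6 GB = 132800.0000 Mb
rate = 132800.0000 / 1638.0000 = 81.0745 Mbps

81.0745 Mbps


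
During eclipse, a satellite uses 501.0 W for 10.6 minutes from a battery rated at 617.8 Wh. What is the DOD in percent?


E_used = P * t / 60 = 501.0 * 10.6 / 60 = 88.5100 Wh
DOD = E_used / E_total * 100 = 88.5100 / 617.8 * 100
DOD = 14.3266 %

14.3266 %


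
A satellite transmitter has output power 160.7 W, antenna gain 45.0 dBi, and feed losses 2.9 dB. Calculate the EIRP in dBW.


Pt = 160.7 W = 22.0602 dBW
EIRP = Pt_dBW + Gt - losses = 22.0602 + 45.0 - 2.9 = 64.1602 dBW

64.1602 dBW


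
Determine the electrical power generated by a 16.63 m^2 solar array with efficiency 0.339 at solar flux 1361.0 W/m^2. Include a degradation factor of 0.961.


P = area * eta * S * degradation
P = 16.63 * 0.339 * 1361.0 * 0.961
P = 7373.4962 W

7373.4962 W


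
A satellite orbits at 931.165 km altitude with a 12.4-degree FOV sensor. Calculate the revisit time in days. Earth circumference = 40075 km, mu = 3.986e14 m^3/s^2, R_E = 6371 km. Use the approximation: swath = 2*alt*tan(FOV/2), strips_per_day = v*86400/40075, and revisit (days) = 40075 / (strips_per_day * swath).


swath = 2*931.165*tan(0.1082104) = 202.3138 km
v = sqrt(mu/r) = 7388.2712 m/s = 7.3883 km/s
strips/day = v*86400/40075 = 7.3883*86400/40075 = 15.9288
coverage/day = strips * swath = 15.9288 * 202.3138 = 3222.6156 km
revisit = 40075 / 3222.6156 = 12.4356 days

12.4356 days
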